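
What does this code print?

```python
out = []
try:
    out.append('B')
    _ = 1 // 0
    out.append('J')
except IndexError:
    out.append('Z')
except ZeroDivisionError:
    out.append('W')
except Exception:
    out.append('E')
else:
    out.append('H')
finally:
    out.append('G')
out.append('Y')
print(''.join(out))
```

Execution trace: 'B' (try body) → 'W' (except ZeroDivisionError) → 'G' (finally) → 'Y' (after the try/except). Output: BWGY

Answer: BWGY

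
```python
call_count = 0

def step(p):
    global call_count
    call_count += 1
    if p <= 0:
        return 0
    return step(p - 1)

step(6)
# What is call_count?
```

Linear recursion stepping by 1: 7 calls from p=6 down to ≤0.

Answer: 7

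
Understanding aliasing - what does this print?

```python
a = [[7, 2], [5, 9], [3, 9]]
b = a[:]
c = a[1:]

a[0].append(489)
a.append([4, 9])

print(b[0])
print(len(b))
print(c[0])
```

Key concept: slice with nested mutation.
Step by step:
`a = [[7, 2], [5, 9], [3, 9]]` → a = [[7, 2], [5, 9], [3, 9]]
`b = a[:]` → b = [[7, 2], [5, 9], [3, 9]]
`c = a[1:]` → c = [[5, 9], [3, 9]]
`a[0].append(489)` → a = [[7, 2, 489], [5, 9], [3, 9]]; b = [[7, 2, 489], [5, 9], [3, 9]]
`a.append([4, 9])` → a = [[7, 2, 489], [5, 9], [3, 9], [4, 9]]
`print(b[0])` → prints [7, 2, 489]
`print(len(b))` → prints 3
`print(c[0])` → prints [5, 9]

Answer:
[7, 2, 489]
3
[5, 9]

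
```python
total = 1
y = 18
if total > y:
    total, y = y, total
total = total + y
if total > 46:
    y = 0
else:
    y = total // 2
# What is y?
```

Trace:
`total = 1` → total = 1
`y = 18` → y = 18
`if total > y: ...` → total > y is False → no variable changes
`total = total + y` → total = 19
`if total > 46: ...` → total > 46 is False, take else branch → y = 9
So y = 9

Answer: 9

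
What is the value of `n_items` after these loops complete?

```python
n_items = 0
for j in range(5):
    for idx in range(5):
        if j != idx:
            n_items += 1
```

5² - 5 (exclude diagonal)
`n_items` takes the values: 0 → 1 → 2 → 3 → 4 → 5 → 6 → 7 → 8 → 9 → 10 → 11 → 12 → 13 → 14 → 15 → 16 → 17 → 18 → 19 → 20

Answer: 20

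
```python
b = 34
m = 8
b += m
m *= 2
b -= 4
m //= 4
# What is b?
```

Trace:
`b = 34` → b = 34
`m = 8` → m = 8
`b += m` → b = 42
`m *= 2` → m = 16
`b -= 4` → b = 38
`m //= 4` → m = 4
So b = 38

Answer: 38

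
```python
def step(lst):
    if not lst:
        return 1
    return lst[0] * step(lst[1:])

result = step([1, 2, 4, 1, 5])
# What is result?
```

Product over [1, 2, 4, 1, 5] = 1 * 2 * 4 * 1 * 5 = 40

Answer: 40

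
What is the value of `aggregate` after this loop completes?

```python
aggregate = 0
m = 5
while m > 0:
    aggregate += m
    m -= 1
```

Sum 5 down to 1
`aggregate` takes the values: 0 → 5 → 9 → 12 → 14 → 15

Answer: 15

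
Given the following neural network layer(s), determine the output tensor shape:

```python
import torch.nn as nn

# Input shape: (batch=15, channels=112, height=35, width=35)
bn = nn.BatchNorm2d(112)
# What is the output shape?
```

Input: (15, 112, 35, 35) -> Output: (15, 112, 35, 35)

Answer: (15, 112, 35, 35)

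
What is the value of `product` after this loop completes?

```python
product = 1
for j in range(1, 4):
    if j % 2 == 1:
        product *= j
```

Product of odd numbers 1 to 3
`product` takes the values: 1 → 3

Answer: 3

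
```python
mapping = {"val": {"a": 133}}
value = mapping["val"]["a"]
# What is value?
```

Trace:
`mapping = {"val": {"a": 133}}` → mapping = {'val': {'a': 133}}
`value = mapping["val"]["a"]` → value = 133
So value = 133

Answer: 133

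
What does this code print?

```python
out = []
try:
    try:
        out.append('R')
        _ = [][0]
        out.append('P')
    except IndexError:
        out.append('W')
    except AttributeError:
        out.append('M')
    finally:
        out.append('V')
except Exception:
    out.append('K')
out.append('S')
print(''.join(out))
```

Execution trace: 'R' (inner try body) → 'W' (inner except IndexError) → 'V' (inner finally) → 'S' (after the try/except). Output: RWVS

Answer: RWVS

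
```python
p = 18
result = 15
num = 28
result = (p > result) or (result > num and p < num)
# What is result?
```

Trace:
`p = 18` → p = 18
`result = 15` → result = 15
`num = 28` → num = 28
`result = (p > result) or (result > num and p < num)` → result = True
So result = True

Answer: True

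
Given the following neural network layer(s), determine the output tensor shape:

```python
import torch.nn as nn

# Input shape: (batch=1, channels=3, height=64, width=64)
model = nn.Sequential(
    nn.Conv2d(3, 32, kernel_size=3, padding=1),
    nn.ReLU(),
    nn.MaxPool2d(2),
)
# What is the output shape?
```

Input: (1, 3, 64, 64) -> after Conv2d: (1, 32, 64, 64) -> after ReLU: (1, 32, 64, 64) -> Output: (1, 32, 32, 32)

Answer: (1, 32, 32, 32)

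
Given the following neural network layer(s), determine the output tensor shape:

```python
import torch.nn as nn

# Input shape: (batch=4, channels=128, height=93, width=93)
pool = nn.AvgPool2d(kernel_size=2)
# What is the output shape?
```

Input: (4, 128, 93, 93) -> Output: (4, 128, 46, 46)

Answer: (4, 128, 46, 46)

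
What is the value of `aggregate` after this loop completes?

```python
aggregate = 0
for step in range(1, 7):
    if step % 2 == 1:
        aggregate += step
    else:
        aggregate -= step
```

Add odd, subtract even
`aggregate` takes the values: 0 → 1 → -1 → 2 → -2 → 3 → -3

Answer: -3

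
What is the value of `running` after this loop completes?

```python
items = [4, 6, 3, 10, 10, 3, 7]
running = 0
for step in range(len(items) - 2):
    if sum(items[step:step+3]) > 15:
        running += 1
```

Count windows with sum > 15
`running` takes the values: 0 → 1 → 2 → 3 → 4

Answer: 4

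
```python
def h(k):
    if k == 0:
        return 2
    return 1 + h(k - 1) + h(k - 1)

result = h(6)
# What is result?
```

h(k) = 1 + 2·h(k-1), h(0)=2. Closed form: (2+1)·2^6 - 1 = 191.

Answer: 191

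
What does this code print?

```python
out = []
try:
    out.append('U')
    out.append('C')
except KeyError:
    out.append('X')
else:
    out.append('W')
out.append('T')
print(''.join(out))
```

Execution trace: 'U' (try body) → 'C' (try body, no exception) → 'W' (else) → 'T' (after the try/except). Output: UCWT

Answer: UCWT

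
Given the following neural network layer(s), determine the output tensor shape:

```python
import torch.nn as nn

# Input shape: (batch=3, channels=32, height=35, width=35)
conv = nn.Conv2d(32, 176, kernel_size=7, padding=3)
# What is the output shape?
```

Input: (3, 32, 35, 35) -> Output: (3, 176, 35, 35)

Answer: (3, 176, 35, 35)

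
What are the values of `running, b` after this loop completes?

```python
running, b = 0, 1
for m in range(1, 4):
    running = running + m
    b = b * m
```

Sum and factorial of 1 to 3
`running, b` takes the values: (0, 1) → (1, 1) → (3, 1) → (3, 2) → (6, 2) → (6, 6)

Answer: 6, 6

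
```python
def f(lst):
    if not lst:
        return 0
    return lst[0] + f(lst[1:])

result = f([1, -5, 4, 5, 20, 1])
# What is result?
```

1 + (-5) + 4 + 5 + 20 + 1 + 0 = 26

Answer: 26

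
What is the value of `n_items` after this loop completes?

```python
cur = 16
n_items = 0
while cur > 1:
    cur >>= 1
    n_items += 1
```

Count right shifts until 1
`n_items` takes the values: 0 → 1 → 2 → 3 → 4

Answer: 4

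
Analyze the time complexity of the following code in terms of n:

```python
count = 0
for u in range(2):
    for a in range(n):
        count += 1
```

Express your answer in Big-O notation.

Each loop level contributes: 1 × n. Multiplying the contributions gives O(n).

Answer: O(n)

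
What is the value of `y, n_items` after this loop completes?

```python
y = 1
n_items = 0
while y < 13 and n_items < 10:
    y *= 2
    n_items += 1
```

Double until >= 13 or 10 iterations
`y, n_items` takes the values: (1, 0) → (2, 0) → (2, 1) → (4, 1) → (4, 2) → (8, 2) → (8, 3) → (16, 3) → (16, 4)

Answer: 16, 4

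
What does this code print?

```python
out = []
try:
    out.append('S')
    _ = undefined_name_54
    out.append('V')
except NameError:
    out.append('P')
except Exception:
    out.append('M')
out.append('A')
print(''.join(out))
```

Execution trace: 'S' (try body) → 'P' (except NameError) → 'A' (after the try/except). Output: SPA

Answer: SPA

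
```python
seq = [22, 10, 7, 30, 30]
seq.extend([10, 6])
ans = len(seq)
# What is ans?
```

Trace:
`seq = [22, 10, 7, 30, 30]` → seq = [22, 10, 7, 30, 30]
`seq.extend([10, 6])` → seq = [22, 10, 7, 30, 30, 10, 6]
`ans = len(seq)` → ans = 7
So ans = 7

Answer: 7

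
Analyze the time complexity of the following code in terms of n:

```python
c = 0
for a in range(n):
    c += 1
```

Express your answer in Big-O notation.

Each loop level contributes: n. Multiplying the contributions gives O(n).

Answer: O(n)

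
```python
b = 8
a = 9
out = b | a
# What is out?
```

Trace:
`b = 8` → b = 8
`a = 9` → a = 9
`out = b | a` → out = 9
So out = 9

Answer: 9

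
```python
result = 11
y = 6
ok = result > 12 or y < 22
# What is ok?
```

Trace:
`result = 11` → result = 11
`y = 6` → y = 6
`ok = result > 12 or y < 22` → ok = True
So ok = True

Answer: True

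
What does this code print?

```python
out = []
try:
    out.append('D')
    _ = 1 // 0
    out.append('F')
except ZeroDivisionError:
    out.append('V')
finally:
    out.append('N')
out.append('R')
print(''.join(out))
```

Execution trace: 'D' (try body) → 'V' (except ZeroDivisionError) → 'N' (finally) → 'R' (after the try/except). Output: DVNR

Answer: DVNR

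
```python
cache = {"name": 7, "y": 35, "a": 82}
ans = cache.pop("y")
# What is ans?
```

Trace:
`cache = {"name": 7, "y": 35, "a": 82}` → cache = {'name': 7, 'y': 35, 'a': 82}
`ans = cache.pop("y")` → cache = {'name': 7, 'a': 82}; ans = 35
So ans = 35

Answer: 35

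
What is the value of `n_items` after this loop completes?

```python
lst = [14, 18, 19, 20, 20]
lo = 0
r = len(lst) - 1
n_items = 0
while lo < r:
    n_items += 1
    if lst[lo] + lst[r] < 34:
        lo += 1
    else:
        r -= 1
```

Steps to find pair summing to 34
`n_items` takes the values: 0 → 1 → 2 → 3 → 4

Answer: 4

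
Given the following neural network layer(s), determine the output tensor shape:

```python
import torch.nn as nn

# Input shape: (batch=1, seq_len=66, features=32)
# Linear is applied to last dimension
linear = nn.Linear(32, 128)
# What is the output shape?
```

Input: (1, 66, 32) -> Output: (1, 66, 128)

Answer: (1, 66, 128)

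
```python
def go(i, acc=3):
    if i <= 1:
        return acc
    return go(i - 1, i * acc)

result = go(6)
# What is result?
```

Accumulator trace (n, acc): (6, 3) -> (5, 18) -> (4, 90) -> (3, 360) -> (2, 1080) -> (1, 2160) -> return 2160

Answer: 2160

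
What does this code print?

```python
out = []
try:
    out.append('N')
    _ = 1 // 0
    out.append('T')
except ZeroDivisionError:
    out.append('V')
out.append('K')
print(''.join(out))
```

Execution trace: 'N' (try body) → 'V' (except ZeroDivisionError) → 'K' (after the try/except). Output: NVK

Answer: NVK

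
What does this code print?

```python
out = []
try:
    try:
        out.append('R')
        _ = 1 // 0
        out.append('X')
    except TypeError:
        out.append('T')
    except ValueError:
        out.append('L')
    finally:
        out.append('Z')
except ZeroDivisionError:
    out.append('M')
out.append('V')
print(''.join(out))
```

Execution trace: 'R' (inner try body) → 'Z' (inner finally) → 'M' (outer except ZeroDivisionError) → 'V' (after the try/except). Output: RZMV

Answer: RZMV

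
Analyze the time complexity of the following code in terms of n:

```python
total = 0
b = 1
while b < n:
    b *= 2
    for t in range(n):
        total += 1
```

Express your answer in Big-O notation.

Each loop level contributes: log n × n. Multiplying the contributions gives O(n log n).

Answer: O(n log n)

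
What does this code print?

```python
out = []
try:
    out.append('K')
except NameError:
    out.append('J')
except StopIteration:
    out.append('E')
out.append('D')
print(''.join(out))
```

Execution trace: 'K' (try body, no exception) → 'D' (after the try/except). Output: KD

Answer: KD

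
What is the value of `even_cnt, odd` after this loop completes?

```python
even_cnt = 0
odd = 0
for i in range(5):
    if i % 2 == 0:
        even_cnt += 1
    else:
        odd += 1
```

Count evens and odds in range(5)
`even_cnt, odd` takes the values: (0, 0) → (1, 0) → (1, 1) → (2, 1) → (2, 2) → (3, 2)

Answer: 3, 2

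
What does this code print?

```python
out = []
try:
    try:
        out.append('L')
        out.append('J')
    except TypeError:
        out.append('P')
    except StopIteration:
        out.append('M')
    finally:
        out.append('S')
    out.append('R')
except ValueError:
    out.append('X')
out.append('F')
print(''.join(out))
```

Execution trace: 'L' (inner try body) → 'J' (inner try body, no exception) → 'S' (inner finally) → 'R' (try body, no exception) → 'F' (after the try/except). Output: LJSRF

Answer: LJSRF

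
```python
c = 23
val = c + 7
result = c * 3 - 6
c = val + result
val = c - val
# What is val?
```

Trace:
`c = 23` → c = 23
`val = c + 7` → val = 30
`result = c * 3 - 6` → result = 63
`c = val + result` → c = 93
`val = c - val` → val = 63
So val = 63

Answer: 63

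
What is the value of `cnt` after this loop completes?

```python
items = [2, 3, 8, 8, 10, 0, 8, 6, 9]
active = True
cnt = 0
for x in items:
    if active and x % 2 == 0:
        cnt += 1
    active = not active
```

Count even values at even positions
`cnt` takes the values: 0 → 1 → 2 → 3 → 4

Answer: 4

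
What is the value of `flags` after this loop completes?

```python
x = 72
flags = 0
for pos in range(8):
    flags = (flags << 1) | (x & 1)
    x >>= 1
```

Reverse lowest 8 bits of 72
`flags` takes the values: 0 → 1 → 2 → 4 → 9 → 18

Answer: 18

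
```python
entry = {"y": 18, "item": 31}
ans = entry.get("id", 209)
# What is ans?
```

Trace:
`entry = {"y": 18, "item": 31}` → entry = {'y': 18, 'item': 31}
`ans = entry.get("id", 209)` → ans = 209
So ans = 209

Answer: 209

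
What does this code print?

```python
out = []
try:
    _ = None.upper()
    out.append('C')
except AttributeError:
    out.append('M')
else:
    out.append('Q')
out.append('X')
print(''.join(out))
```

Execution trace: 'M' (except AttributeError) → 'X' (after the try/except). Output: MX

Answer: MX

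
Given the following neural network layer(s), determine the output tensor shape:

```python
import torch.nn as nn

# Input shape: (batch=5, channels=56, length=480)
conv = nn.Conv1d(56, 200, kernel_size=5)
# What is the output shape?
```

Input: (5, 56, 480) -> Output: (5, 200, 476)

Answer: (5, 200, 476)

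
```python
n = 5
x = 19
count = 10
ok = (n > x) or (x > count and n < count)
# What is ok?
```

Trace:
`n = 5` → n = 5
`x = 19` → x = 19
`count = 10` → count = 10
`ok = (n > x) or (x > count and n < count)` → ok = True
So ok = True

Answer: True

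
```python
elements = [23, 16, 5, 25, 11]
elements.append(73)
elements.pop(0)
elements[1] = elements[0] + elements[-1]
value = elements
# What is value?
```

Trace:
`elements = [23, 16, 5, 25, 11]` → elements = [23, 16, 5, 25, 11]
`elements.append(73)` → elements = [23, 16, 5, 25, 11, 73]
`elements.pop(0)` → elements = [16, 5, 25, 11, 73]
`elements[1] = elements[0] + elements[-1]` → elements = [16, 89, 25, 11, 73]
`value = elements` → value = [16, 89, 25, 11, 73]
So value = [16, 89, 25, 11, 73]

Answer: [16, 89, 25, 11, 73]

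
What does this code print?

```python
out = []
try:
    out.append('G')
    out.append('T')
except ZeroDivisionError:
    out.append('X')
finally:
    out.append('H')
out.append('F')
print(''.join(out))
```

Execution trace: 'G' (try body) → 'T' (try body, no exception) → 'H' (finally) → 'F' (after the try/except). Output: GTHF

Answer: GTHF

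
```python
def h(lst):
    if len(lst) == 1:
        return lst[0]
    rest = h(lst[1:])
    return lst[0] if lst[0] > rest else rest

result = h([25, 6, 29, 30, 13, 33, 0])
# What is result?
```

Recursive max over [25, 6, 29, 30, 13, 33, 0] = 33

Answer: 33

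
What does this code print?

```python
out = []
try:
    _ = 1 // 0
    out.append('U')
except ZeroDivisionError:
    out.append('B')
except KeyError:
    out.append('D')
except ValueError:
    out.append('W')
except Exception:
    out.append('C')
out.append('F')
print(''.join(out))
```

Execution trace: 'B' (except ZeroDivisionError) → 'F' (after the try/except). Output: BF

Answer: BF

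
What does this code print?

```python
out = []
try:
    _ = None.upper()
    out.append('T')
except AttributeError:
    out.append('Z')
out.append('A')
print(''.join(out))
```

Execution trace: 'Z' (except AttributeError) → 'A' (after the try/except). Output: ZA

Answer: ZA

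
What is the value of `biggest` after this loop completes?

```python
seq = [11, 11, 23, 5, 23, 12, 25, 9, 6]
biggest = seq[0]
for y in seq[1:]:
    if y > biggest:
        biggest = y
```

Maximum of [11, 11, 23, 5, 23, 12, 25, 9, 6]
`biggest` takes the values: 11 → 23 → 25

Answer: 25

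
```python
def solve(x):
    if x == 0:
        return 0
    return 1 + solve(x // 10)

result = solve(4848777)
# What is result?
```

Count of digits of 4848777: 7

Answer: 7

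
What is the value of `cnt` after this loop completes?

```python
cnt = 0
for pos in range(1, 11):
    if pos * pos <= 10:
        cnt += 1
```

Count numbers where pos² ≤ 10
`cnt` takes the values: 0 → 1 → 2 → 3

Answer: 3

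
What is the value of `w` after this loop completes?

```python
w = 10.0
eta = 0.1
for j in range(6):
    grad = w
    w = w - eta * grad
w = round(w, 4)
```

Gradient descent: w = 10.0 * (1 - 0.1)^6
`w` takes the values: 10.0 → 9.0 → 8.1 → 7.29 → 6.561 → 5.9049 → 5.31441 → 5.3144

Answer: 5.3144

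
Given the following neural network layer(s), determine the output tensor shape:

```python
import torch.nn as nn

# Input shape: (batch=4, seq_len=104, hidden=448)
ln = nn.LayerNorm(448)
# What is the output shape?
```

Input: (4, 104, 448) -> Output: (4, 104, 448)

Answer: (4, 104, 448)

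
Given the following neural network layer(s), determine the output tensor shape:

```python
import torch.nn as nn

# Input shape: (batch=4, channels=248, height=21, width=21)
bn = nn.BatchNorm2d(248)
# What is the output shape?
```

Input: (4, 248, 21, 21) -> Output: (4, 248, 21, 21)

Answer: (4, 248, 21, 21)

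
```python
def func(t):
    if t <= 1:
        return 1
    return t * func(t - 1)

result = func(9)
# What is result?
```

func(9) = 9 * 8 * 7 * 6 * 5 * 4 * 3 * 2 * 1 = 362880

Answer: 362880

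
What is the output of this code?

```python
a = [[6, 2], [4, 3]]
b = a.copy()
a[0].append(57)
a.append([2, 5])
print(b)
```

Key concept: shallow copy with nested lists.
Step by step:
`a = [[6, 2], [4, 3]]` → a = [[6, 2], [4, 3]]
`b = a.copy()` → b = [[6, 2], [4, 3]]
`a[0].append(57)` → a = [[6, 2, 57], [4, 3]]; b = [[6, 2, 57], [4, 3]]
`a.append([2, 5])` → a = [[6, 2, 57], [4, 3], [2, 5]]
`print(b)` → prints [[6, 2, 57], [4, 3]]

Answer: [[6, 2, 57], [4, 3]]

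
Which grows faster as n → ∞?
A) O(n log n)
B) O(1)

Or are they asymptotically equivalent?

O(n log n) vs O(1): Higher order terms dominate.

Answer: A) O(n log n) grows faster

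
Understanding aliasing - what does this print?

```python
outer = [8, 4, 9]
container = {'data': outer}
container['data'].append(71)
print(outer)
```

Key concept: dict holds reference to list.
Step by step:
`outer = [8, 4, 9]` → outer = [8, 4, 9]
`container = {'data': outer}` → container = {'data': [8, 4, 9]}
`container['data'].append(71)` → outer = [8, 4, 9, 71]; container = {'data': [8, 4, 9, 71]}
`print(outer)` → prints [8, 4, 9, 71]

Answer: [8, 4, 9, 71]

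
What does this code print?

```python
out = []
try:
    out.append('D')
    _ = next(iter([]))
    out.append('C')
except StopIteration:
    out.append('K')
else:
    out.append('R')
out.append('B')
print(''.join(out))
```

Execution trace: 'D' (try body) → 'K' (except StopIteration) → 'B' (after the try/except). Output: DKB

Answer: DKB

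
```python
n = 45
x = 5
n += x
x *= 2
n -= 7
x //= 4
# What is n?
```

Trace:
`n = 45` → n = 45
`x = 5` → x = 5
`n += x` → n = 50
`x *= 2` → x = 10
`n -= 7` → n = 43
`x //= 4` → x = 2
So n = 43

Answer: 43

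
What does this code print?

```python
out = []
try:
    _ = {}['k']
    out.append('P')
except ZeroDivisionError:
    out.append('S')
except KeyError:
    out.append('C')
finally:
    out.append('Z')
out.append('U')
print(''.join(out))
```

Execution trace: 'C' (except KeyError) → 'Z' (finally) → 'U' (after the try/except). Output: CZU

Answer: CZU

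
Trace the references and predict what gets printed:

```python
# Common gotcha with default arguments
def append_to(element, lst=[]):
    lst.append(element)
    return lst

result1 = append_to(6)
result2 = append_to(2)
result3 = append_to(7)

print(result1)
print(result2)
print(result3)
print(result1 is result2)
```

Key concept: mutable default argument gotcha.
Step by step:
`result1 = append_to(6)` → result1 = [6]
`result2 = append_to(2)` → result1 = [6, 2] (same object as result2); result2 = [6, 2] (same object as result1)
`result3 = append_to(7)` → result1 = [6, 2, 7] (same object as result2, result3); result2 = [6, 2, 7] (same object as result1, result3); result3 = [6, 2, 7] (same object as result1, result2)
`print(result1)` → prints [6, 2, 7]
`print(result2)` → prints [6, 2, 7]
`print(result3)` → prints [6, 2, 7]
`print(result1 is result2)` → prints True

Answer:
[6, 2, 7]
[6, 2, 7]
[6, 2, 7]
True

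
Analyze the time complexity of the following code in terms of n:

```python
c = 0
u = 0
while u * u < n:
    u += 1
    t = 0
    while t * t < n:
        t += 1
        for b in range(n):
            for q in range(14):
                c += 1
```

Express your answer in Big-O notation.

Each loop level contributes: √n × √n × n × 1. Multiplying the contributions gives O(n^2).

Answer: O(n^2)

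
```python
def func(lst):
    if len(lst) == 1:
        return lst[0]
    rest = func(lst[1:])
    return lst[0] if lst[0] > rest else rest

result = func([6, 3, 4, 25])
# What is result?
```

Recursive max over [6, 3, 4, 25] = 25

Answer: 25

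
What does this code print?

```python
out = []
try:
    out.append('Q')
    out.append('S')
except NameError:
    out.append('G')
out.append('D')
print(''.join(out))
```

Execution trace: 'Q' (try body) → 'S' (try body, no exception) → 'D' (after the try/except). Output: QSD

Answer: QSD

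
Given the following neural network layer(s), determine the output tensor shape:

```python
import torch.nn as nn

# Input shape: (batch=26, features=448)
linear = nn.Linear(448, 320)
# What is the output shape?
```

Input: (26, 448) -> Output: (26, 320)

Answer: (26, 320)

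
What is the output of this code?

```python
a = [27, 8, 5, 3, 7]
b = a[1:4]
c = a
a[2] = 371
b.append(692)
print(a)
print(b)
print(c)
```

Key concept: slice vs alias.
Step by step:
`a = [27, 8, 5, 3, 7]` → a = [27, 8, 5, 3, 7]
`b = a[1:4]` → b = [8, 5, 3]
`c = a` → c = [27, 8, 5, 3, 7] (same object as a)
`a[2] = 371` → a = [27, 8, 371, 3, 7] (same object as c); c = [27, 8, 371, 3, 7] (same object as a)
`b.append(692)` → b = [8, 5, 3, 692]
`print(a)` → prints [27, 8, 371, 3, 7]
`print(b)` → prints [8, 5, 3, 692]
`print(c)` → prints [27, 8, 371, 3, 7]

Answer:
[27, 8, 371, 3, 7]
[8, 5, 3, 692]
[27, 8, 371, 3, 7]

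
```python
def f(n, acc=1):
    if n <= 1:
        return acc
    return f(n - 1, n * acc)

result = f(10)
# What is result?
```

Accumulator trace (n, acc): (10, 1) -> (9, 10) -> (8, 90) -> (7, 720) -> (6, 5040) -> (5, 30240) -> (4, 151200) -> (3, 604800) -> (2, 1814400) -> (1, 3628800) -> return 3628800

Answer: 3628800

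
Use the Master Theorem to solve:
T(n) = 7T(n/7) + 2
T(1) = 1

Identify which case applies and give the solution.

a=7, b=7, f(n)=2. log_7(7) = 1. Since c=0 < 1, Case 1 applies: T(n) = Θ(n^log_b(a)) = O(n).

Answer: O(n) - Case 1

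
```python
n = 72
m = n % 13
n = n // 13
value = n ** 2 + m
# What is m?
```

Trace:
`n = 72` → n = 72
`m = n % 13` → m = 7
`n = n // 13` → n = 5
`value = n ** 2 + m` → value = 32
So m = 7

Answer: 7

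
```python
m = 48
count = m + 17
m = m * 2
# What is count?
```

Trace:
`m = 48` → m = 48
`count = m + 17` → count = 65
`m = m * 2` → m = 96
So count = 65

Answer: 65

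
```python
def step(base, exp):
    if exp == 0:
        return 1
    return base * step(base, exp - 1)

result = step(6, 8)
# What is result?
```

step(6, 8) = 6 * 6 * 6 * 6 * 6 * 6 * 6 * 6 = 1679616

Answer: 1679616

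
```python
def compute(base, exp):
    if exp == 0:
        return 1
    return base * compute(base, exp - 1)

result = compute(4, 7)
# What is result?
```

compute(4, 7) = 4 * 4 * 4 * 4 * 4 * 4 * 4 = 16384

Answer: 16384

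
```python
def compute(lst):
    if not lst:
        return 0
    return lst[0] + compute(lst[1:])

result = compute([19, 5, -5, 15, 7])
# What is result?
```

19 + 5 + (-5) + 15 + 7 + 0 = 41

Answer: 41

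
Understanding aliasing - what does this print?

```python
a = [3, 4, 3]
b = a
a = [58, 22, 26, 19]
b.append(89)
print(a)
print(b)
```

Key concept: rebinding vs mutation: a is rebound to a new list, b still points at the original.
Step by step:
`a = [3, 4, 3]` → a = [3, 4, 3]
`b = a` → b = [3, 4, 3] (same object as a)
`a = [58, 22, 26, 19]` → a = [58, 22, 26, 19]
`b.append(89)` → b = [3, 4, 3, 89]
`print(a)` → prints [58, 22, 26, 19]
`print(b)` → prints [3, 4, 3, 89]

Answer:
[58, 22, 26, 19]
[3, 4, 3, 89]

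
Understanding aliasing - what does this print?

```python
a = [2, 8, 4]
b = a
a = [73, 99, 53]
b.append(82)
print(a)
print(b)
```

Key concept: rebinding vs mutation: a is rebound to a new list, b still points at the original.
Step by step:
`a = [2, 8, 4]` → a = [2, 8, 4]
`b = a` → b = [2, 8, 4] (same object as a)
`a = [73, 99, 53]` → a = [73, 99, 53]
`b.append(82)` → b = [2, 8, 4, 82]
`print(a)` → prints [73, 99, 53]
`print(b)` → prints [2, 8, 4, 82]

Answer:
[73, 99, 53]
[2, 8, 4, 82]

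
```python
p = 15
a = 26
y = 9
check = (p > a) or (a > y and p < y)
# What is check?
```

Trace:
`p = 15` → p = 15
`a = 26` → a = 26
`y = 9` → y = 9
`check = (p > a) or (a > y and p < y)` → check = False
So check = False

Answer: False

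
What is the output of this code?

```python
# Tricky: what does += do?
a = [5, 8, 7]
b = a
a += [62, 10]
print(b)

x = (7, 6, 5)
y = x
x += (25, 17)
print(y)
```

Key concept: += behavior differs for mutable vs immutable.
Step by step:
`a = [5, 8, 7]` → a = [5, 8, 7]
`b = a` → b = [5, 8, 7] (same object as a)
`a += [62, 10]` → a = [5, 8, 7, 62, 10] (same object as b); b = [5, 8, 7, 62, 10] (same object as a)
`print(b)` → prints [5, 8, 7, 62, 10]
`x = (7, 6, 5)` → x = (7, 6, 5)
`y = x` → y = (7, 6, 5)
`x += (25, 17)` → x = (7, 6, 5, 25, 17)
`print(y)` → prints (7, 6, 5)

Answer:
[5, 8, 7, 62, 10]
(7, 6, 5)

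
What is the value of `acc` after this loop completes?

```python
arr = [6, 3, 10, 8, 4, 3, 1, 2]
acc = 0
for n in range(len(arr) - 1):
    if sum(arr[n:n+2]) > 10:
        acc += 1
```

Count windows with sum > 10
`acc` takes the values: 0 → 1 → 2 → 3

Answer: 3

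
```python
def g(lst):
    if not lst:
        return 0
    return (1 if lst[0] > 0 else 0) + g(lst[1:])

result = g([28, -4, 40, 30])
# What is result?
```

Count of positive elements in [28, -4, 40, 30] = 3

Answer: 3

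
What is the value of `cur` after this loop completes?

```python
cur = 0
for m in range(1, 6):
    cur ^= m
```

XOR of 1 to 5
`cur` takes the values: 0 → 1 → 3 → 0 → 4 → 1

Answer: 1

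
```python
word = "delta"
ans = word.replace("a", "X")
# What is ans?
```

Trace:
`word = "delta"` → word = 'delta'
`ans = word.replace("a", "X")` → ans = 'deltX'
So ans = 'deltX'

Answer: 'deltX'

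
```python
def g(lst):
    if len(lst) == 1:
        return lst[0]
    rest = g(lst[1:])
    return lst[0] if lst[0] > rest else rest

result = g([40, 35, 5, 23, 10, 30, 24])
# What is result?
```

Recursive max over [40, 35, 5, 23, 10, 30, 24] = 40

Answer: 40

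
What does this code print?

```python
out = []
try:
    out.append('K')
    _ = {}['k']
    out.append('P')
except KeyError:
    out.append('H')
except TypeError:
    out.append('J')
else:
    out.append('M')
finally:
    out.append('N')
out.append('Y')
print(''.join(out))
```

Execution trace: 'K' (try body) → 'H' (except KeyError) → 'N' (finally) → 'Y' (after the try/except). Output: KHNY

Answer: KHNY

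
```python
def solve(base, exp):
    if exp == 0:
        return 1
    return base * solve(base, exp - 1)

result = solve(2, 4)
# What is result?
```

solve(2, 4) = 2 * 2 * 2 * 2 = 16

Answer: 16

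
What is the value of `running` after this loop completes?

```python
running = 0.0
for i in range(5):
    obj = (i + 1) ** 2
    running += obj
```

Sum of squared losses 1² + 2² + ... + 5²
`running` takes the values: 0.0 → 1.0 → 5.0 → 14.0 → 30.0 → 55.0

Answer: 55.0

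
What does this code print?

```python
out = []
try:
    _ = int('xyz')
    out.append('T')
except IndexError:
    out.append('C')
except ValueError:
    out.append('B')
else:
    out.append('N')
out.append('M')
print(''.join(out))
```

Execution trace: 'B' (except ValueError) → 'M' (after the try/except). Output: BM

Answer: BM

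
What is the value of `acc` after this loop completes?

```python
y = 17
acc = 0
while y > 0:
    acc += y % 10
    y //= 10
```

Sum digits of 17
`acc` takes the values: 0 → 7 → 8

Answer: 8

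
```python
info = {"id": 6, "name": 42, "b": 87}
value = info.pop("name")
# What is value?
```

Trace:
`info = {"id": 6, "name": 42, "b": 87}` → info = {'id': 6, 'name': 42, 'b': 87}
`value = info.pop("name")` → info = {'id': 6, 'b': 87}; value = 42
So value = 42

Answer: 42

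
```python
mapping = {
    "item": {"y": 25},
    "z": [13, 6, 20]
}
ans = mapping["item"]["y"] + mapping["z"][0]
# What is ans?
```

Trace:
`mapping = { ...` → mapping = {'item': {'y': 25}, 'z': [13, 6, 20]}
`ans = mapping["item"]["y"] + mapping["z"][0]` → ans = 38
So ans = 38

Answer: 38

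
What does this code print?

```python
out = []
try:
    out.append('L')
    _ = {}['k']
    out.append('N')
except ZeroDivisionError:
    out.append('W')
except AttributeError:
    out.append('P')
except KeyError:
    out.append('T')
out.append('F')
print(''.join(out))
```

Execution trace: 'L' (try body) → 'T' (except KeyError) → 'F' (after the try/except). Output: LTF

Answer: LTF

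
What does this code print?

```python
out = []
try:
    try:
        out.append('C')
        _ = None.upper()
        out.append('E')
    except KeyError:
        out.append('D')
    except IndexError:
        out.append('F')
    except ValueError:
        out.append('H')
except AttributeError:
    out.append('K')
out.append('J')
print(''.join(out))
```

Execution trace: 'C' (try body) → 'K' (outer except AttributeError) → 'J' (after the try/except). Output: CKJ

Answer: CKJ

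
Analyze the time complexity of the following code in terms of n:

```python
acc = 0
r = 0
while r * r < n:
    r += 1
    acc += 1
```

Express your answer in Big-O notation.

Each loop level contributes: √n. Multiplying the contributions gives O(√n).

Answer: O(√n)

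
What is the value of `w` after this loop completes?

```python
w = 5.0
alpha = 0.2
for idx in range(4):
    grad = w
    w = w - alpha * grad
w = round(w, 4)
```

Gradient descent: w = 5.0 * (1 - 0.2)^4
`w` takes the values: 5.0 → 4.0 → 3.2 → 2.56 → 2.048

Answer: 2.048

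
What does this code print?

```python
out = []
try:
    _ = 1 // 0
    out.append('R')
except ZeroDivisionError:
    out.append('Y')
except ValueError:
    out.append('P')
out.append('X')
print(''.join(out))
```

Execution trace: 'Y' (except ZeroDivisionError) → 'X' (after the try/except). Output: YX

Answer: YX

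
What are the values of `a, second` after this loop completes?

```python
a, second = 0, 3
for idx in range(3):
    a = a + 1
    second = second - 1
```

a goes 0→3, second goes 3→0
`a, second` takes the values: (0, 3) → (1, 3) → (1, 2) → (2, 2) → (2, 1) → (3, 1) → (3, 0)

Answer: 3, 0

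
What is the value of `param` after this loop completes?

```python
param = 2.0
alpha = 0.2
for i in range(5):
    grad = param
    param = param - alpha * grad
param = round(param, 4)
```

Gradient descent: w = 2.0 * (1 - 0.2)^5
`param` takes the values: 2.0 → 1.6 → 1.28 → 1.024 → 0.8192 → 0.65536 → 0.6554

Answer: 0.6554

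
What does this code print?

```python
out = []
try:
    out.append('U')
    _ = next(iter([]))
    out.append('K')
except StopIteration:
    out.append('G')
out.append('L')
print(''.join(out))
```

Execution trace: 'U' (try body) → 'G' (except StopIteration) → 'L' (after the try/except). Output: UGL

Answer: UGL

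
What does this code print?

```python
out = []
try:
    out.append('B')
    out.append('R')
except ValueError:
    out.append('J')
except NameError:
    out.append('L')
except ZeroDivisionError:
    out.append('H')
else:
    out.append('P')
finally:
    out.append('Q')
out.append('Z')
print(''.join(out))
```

Execution trace: 'B' (try body) → 'R' (try body, no exception) → 'P' (else) → 'Q' (finally) → 'Z' (after the try/except). Output: BRPQZ

Answer: BRPQZ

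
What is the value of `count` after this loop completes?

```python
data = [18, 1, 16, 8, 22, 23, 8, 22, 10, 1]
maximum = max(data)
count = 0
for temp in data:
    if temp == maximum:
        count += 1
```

Count of max value 23 in [18, 1, 16, 8, 22, 23, 8, 22, 10, 1]
`count` takes the values: 0 → 1

Answer: 1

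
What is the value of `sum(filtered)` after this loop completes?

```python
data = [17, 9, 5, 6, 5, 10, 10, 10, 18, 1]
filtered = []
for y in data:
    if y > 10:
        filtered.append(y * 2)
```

Sum of doubled values > 10
`filtered` takes the values: [] → [34] → [34, 36]
So `sum(filtered)` = 70

Answer: 70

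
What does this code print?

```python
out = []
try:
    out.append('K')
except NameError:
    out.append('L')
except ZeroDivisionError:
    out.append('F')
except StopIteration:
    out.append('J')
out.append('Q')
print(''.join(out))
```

Execution trace: 'K' (try body, no exception) → 'Q' (after the try/except). Output: KQ

Answer: KQ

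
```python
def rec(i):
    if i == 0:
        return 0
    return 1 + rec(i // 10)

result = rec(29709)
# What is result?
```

Count of digits of 29709: 5

Answer: 5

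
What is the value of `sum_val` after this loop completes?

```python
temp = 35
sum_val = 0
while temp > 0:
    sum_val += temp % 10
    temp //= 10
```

Sum digits of 35
`sum_val` takes the values: 0 → 5 → 8

Answer: 8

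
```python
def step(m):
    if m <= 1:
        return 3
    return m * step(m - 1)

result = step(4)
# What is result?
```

step(4) = 4 * 3 * 2 * 3 = 72

Answer: 72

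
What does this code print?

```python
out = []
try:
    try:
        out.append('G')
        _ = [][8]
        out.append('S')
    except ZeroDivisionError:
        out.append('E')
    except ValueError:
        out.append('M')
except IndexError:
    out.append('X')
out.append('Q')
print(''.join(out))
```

Execution trace: 'G' (try body) → 'X' (outer except IndexError) → 'Q' (after the try/except). Output: GXQ

Answer: GXQ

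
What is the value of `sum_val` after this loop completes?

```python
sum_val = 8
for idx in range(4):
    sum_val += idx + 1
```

Start at 8, add 1 to 4 = 18
`sum_val` takes the values: 8 → 9 → 11 → 14 → 18

Answer: 18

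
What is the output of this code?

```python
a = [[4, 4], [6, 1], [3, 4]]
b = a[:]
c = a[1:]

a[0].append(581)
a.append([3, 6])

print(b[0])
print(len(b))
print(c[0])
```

Key concept: slice with nested mutation.
Step by step:
`a = [[4, 4], [6, 1], [3, 4]]` → a = [[4, 4], [6, 1], [3, 4]]
`b = a[:]` → b = [[4, 4], [6, 1], [3, 4]]
`c = a[1:]` → c = [[6, 1], [3, 4]]
`a[0].append(581)` → a = [[4, 4, 581], [6, 1], [3, 4]]; b = [[4, 4, 581], [6, 1], [3, 4]]
`a.append([3, 6])` → a = [[4, 4, 581], [6, 1], [3, 4], [3, 6]]
`print(b[0])` → prints [4, 4, 581]
`print(len(b))` → prints 3
`print(c[0])` → prints [6, 1]

Answer:
[4, 4, 581]
3
[6, 1]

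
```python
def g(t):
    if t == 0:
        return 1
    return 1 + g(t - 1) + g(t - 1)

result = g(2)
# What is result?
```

g(t) = 1 + 2·g(t-1), g(0)=1. Closed form: (1+1)·2^2 - 1 = 7.

Answer: 7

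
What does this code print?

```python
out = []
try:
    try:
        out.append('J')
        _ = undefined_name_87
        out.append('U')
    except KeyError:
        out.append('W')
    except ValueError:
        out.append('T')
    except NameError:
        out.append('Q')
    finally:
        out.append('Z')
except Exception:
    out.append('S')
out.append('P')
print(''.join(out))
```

Execution trace: 'J' (inner try body) → 'Q' (inner except NameError) → 'Z' (inner finally) → 'P' (after the try/except). Output: JQZP

Answer: JQZP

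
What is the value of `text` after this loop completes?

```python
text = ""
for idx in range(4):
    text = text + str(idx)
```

Concatenate digits 0 to 3
`text` takes the values: "" → "0" → "01" → "012" → "0123"

Answer: "0123"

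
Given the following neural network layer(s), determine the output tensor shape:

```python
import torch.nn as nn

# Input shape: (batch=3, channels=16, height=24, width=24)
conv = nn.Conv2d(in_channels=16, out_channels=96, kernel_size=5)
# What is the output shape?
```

Input: (3, 16, 24, 24) -> Output: (3, 96, 20, 20)

Answer: (3, 96, 20, 20)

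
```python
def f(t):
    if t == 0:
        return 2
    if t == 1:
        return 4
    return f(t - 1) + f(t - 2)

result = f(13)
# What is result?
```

Build up from base cases: f(0)=2, f(1)=4, f(2)=6, f(3)=10, f(4)=16, f(5)=26, f(6)=42, ..., f(13)=1220

Answer: 1220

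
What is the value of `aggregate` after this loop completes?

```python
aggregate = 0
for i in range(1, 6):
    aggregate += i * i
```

Sum of squares 1² to 5² = 55
`aggregate` takes the values: 0 → 1 → 5 → 14 → 30 → 55

Answer: 55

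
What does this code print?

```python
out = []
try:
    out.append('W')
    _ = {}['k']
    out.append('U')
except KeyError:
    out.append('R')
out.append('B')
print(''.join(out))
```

Execution trace: 'W' (try body) → 'R' (except KeyError) → 'B' (after the try/except). Output: WRB

Answer: WRB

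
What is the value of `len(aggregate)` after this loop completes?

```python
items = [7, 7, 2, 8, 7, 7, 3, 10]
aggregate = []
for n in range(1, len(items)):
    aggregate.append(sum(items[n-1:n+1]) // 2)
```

Number of 2-element averages
`aggregate` takes the values: [] → [7] → [7, 4] → [7, 4, 5] → [7, 4, 5, 7] → [7, 4, 5, 7, 7] → [7, 4, 5, 7, 7, 5] → [7, 4, 5, 7, 7, 5, 6]
So `len(aggregate)` = 7

Answer: 7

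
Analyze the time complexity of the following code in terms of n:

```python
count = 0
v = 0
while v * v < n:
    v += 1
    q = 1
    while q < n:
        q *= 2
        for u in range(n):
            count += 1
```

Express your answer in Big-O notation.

Each loop level contributes: √n × log n × n. Multiplying the contributions gives O(n√n log n).

Answer: O(n√n log n)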